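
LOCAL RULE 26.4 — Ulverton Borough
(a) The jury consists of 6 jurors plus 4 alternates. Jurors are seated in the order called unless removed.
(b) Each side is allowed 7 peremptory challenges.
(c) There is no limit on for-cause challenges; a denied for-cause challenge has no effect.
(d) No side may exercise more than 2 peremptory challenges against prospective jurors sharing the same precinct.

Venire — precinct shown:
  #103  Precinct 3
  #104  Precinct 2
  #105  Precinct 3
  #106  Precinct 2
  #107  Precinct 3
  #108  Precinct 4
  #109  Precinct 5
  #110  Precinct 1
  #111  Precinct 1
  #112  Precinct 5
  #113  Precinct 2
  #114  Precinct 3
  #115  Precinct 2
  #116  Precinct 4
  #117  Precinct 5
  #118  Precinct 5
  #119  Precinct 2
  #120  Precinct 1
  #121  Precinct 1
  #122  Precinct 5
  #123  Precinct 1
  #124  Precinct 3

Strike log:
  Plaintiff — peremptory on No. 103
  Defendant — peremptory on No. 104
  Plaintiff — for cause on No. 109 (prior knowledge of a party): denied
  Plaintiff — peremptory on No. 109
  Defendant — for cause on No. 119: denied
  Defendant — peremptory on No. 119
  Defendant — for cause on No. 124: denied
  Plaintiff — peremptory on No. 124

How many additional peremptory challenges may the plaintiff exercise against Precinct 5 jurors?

1

Plaintiff peremptories so far: #103, #109, #124 — 3 of 7 used, 4 left overall.
Against Precinct 5: #109 — 1 used; per-precinct cap 2 leaves 1.
Binding limit: min(4, 1) = 1.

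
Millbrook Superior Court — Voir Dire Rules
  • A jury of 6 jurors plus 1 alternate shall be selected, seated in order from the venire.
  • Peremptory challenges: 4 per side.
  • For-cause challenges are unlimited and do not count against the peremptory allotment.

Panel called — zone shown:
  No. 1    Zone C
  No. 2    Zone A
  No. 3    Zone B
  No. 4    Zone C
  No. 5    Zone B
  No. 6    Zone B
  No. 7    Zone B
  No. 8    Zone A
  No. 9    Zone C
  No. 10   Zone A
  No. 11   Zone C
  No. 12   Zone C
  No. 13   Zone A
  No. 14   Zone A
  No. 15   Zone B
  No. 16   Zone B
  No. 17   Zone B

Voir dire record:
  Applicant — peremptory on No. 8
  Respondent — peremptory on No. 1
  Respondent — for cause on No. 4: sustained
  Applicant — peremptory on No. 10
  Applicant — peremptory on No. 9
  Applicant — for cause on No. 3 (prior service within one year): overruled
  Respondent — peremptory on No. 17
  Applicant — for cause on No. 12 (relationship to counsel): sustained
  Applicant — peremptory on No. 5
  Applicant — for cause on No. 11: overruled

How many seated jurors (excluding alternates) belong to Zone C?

1

Removed: #1, #4, #5, #8, #9, #10, #12, #17.
Seated jurors 1–6: #2, #3, #6, #7, #11, #13 (alternates #14 not counted).
Of those, in Zone C: #11 → 1.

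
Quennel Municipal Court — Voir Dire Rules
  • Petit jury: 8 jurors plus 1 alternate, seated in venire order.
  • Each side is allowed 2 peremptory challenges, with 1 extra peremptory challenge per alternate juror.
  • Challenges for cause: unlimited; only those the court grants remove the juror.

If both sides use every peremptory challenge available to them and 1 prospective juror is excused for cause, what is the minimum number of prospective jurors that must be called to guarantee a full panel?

16

Seats to fill: 8 + 1 alternates = 9.
Peremptories: 2 + 1×1 = 3 per side × 2 sides = 6.
For-cause removals: 1.
Minimum venire: 9 + 6 + 1 = 16.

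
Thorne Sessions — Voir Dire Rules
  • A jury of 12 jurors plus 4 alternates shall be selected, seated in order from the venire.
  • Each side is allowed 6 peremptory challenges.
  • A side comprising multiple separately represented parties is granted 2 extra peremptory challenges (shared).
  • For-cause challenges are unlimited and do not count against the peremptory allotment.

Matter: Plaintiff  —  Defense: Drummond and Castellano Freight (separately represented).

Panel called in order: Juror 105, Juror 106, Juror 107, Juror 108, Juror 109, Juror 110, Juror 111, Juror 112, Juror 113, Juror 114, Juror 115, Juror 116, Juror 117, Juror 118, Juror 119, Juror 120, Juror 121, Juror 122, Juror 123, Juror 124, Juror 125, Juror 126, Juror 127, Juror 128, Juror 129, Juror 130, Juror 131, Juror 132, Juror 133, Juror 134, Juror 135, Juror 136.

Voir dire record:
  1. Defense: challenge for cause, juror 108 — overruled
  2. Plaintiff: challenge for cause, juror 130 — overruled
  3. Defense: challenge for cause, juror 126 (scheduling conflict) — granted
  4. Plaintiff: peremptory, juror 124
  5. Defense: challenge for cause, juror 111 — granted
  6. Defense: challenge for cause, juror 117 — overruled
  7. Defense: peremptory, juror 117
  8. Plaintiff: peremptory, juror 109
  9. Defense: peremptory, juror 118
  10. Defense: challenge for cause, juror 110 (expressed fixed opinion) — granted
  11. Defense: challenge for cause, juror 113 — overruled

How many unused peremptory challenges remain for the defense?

6

Defense allotment: 6 base + 2 multi-party = 8.
Defense peremptories used: #117, #118 — 2 (for-cause on #108, #126, #111, #117, #110, #113 don't count).
Remaining: 8 − 2 = 6.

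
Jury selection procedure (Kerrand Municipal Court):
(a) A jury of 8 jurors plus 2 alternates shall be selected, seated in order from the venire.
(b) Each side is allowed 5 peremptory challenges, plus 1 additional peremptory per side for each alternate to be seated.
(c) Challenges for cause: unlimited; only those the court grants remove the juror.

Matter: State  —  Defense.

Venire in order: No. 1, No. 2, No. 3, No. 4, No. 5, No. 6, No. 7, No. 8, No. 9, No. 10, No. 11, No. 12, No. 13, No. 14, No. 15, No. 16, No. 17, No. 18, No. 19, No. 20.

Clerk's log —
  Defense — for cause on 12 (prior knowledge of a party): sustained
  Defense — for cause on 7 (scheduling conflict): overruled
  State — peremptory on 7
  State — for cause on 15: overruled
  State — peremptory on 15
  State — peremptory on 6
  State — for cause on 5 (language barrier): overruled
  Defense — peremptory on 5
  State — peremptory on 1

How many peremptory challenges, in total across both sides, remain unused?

9

State allotment: 5 base + 1 × 2 alternates = 7. Defense allotment: 5 base + 1 × 2 alternates = 7.
State peremptories used: #7, #15, #6, #1 — 4 (for-cause on #15, #5 don't count).
Defense peremptories used: #5 — 1 (for-cause on #12, #7 don't count).
Remaining: (7 − 4) + (7 − 1) = 9.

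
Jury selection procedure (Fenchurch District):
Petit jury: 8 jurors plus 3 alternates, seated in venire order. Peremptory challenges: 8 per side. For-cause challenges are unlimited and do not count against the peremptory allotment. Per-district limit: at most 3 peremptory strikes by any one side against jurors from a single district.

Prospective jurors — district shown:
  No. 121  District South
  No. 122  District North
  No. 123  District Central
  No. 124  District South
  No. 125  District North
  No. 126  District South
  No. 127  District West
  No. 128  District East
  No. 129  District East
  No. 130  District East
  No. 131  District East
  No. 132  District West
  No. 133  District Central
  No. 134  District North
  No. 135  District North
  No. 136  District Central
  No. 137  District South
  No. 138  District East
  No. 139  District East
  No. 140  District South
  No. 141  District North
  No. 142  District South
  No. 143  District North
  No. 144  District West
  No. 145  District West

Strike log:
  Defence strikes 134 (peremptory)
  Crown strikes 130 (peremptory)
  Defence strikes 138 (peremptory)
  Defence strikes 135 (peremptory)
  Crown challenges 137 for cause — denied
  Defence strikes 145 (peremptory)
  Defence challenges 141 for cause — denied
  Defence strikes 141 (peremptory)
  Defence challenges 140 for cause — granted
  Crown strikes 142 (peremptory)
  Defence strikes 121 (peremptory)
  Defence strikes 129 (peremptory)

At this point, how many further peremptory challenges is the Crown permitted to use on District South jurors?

2

Crown peremptories so far: #130, #142 — 2 of 8 used, 6 left overall.
Against District South: #142 — 1 used; per-district cap 3 leaves 2.
Binding limit: min(6, 2) = 2.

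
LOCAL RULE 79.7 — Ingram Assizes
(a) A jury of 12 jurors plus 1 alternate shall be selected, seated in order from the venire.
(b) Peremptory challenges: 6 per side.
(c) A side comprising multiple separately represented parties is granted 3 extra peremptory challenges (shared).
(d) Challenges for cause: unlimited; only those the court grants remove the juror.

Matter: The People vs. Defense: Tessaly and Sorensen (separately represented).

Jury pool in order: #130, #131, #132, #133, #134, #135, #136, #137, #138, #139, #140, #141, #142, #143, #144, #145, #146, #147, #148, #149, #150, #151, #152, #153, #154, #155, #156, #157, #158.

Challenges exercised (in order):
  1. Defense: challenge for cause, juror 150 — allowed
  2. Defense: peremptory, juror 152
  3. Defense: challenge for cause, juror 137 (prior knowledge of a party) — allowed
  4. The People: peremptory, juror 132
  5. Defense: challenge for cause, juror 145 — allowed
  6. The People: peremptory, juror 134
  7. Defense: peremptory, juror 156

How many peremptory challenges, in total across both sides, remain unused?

11

The People allotment: 6. Defense allotment: 6 base + 3 multi-party = 9.
The People peremptories used: #132, #134 — 2.
Defense peremptories used: #152, #156 — 2 (for-cause on #150, #137, #145 don't count).
Remaining: (6 − 2) + (9 − 2) = 11.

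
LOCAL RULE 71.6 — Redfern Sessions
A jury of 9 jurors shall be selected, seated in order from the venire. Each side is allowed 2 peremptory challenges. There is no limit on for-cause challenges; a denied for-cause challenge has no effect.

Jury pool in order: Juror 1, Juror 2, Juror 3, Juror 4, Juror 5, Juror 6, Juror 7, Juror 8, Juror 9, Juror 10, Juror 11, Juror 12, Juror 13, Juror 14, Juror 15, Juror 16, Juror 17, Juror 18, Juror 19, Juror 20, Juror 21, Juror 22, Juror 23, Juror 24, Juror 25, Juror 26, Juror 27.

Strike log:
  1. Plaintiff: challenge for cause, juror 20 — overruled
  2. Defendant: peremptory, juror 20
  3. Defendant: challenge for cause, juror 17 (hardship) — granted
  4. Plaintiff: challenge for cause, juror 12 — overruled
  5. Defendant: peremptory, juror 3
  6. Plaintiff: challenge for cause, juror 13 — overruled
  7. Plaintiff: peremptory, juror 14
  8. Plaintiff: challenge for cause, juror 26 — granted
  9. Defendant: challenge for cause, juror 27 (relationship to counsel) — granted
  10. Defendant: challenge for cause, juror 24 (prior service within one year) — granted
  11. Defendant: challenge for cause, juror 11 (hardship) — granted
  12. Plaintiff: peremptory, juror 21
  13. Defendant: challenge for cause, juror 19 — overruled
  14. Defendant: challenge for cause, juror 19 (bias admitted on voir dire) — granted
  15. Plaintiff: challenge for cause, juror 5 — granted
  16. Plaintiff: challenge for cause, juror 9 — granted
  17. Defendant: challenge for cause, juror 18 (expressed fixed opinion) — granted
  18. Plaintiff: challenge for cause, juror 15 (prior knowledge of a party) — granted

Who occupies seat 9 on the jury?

13

Removed: #3, #5, #9, #11, #14, #15, #17, #18, #19, #20, #21, #24, #26, #27. (#12, #13 stay — for-cause denied.)
Seating in order: seats 1–9 → #1, #2, #4, #6, #7, #8, #10, #12, #13.
So seat 9 is #13.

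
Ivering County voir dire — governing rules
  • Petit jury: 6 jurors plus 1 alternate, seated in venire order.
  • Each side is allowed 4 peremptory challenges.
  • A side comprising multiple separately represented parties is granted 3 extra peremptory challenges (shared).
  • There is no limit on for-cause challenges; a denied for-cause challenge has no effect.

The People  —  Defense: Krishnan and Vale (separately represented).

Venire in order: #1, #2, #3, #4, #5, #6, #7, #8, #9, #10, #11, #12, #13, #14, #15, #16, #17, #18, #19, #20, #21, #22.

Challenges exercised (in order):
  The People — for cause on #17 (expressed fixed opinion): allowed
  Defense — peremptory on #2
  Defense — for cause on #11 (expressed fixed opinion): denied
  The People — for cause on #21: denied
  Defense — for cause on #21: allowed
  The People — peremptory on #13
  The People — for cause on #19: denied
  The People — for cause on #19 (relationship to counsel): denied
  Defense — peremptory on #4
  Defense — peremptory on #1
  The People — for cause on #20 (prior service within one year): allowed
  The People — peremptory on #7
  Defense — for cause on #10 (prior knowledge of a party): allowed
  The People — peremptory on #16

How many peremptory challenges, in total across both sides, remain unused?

The People allotment: 4. Defense allotment: 4 base + 3 multi-party = 7.
The People peremptories used: #13, #7, #16 — 3 (for-cause on #17, #21, #19, #19, #20 don't count).
Defense peremptories used: #2, #4, #1 — 3 (for-cause on #11, #21, #10 don't count).
Remaining: (4 − 3) + (7 − 3) = 5.

5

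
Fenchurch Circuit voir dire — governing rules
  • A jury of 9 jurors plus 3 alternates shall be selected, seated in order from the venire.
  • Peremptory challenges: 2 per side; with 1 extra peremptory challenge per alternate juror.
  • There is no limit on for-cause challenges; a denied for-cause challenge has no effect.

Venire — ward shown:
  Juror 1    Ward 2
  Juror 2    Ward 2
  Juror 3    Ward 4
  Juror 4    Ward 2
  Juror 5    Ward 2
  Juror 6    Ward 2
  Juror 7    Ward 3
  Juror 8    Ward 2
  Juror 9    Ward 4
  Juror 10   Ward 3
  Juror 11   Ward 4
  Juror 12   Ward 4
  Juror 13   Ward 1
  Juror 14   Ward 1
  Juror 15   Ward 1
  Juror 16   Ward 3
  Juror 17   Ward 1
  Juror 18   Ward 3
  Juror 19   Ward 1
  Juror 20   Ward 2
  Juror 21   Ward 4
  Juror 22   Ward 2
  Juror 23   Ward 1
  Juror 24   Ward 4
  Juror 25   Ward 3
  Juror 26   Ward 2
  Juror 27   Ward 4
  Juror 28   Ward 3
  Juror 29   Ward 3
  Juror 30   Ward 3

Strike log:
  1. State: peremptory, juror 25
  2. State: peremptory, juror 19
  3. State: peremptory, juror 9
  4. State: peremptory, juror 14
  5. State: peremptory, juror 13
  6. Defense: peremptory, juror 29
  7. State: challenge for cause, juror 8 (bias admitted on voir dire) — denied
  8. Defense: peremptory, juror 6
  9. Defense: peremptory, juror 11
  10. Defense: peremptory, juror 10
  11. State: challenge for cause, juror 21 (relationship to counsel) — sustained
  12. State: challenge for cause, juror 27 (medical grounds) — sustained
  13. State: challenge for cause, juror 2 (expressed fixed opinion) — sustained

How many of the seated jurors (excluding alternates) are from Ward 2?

Removed: #2, #6, #9, #10, #11, #13, #14, #19, #21, #25, #27, #29.
Seated jurors 1–9: #1, #3, #4, #5, #7, #8, #12, #15, #16 (alternates #17, #18, #20 not counted).
Of those, in Ward 2: #1, #4, #5, #8 → 4.

4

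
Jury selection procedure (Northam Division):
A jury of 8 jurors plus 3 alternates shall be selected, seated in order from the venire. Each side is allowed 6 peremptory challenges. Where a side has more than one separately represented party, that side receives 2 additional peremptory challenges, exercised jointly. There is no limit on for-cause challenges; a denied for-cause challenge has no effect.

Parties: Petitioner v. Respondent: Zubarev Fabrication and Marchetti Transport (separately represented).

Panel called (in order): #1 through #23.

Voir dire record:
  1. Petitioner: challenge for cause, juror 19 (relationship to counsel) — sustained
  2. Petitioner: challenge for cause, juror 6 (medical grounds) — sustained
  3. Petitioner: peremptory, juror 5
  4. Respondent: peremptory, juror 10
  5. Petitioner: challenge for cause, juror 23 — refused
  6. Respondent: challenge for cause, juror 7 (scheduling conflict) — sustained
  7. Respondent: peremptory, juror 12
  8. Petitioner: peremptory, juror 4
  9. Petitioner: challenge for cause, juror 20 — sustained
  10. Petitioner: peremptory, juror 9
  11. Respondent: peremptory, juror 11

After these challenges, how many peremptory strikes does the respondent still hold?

Respondent allotment: 6 base + 2 multi-party = 8.
Respondent peremptories used: #10, #12, #11 — 3 (the for-cause on #7 doesn't count).
Remaining: 8 − 3 = 5.

5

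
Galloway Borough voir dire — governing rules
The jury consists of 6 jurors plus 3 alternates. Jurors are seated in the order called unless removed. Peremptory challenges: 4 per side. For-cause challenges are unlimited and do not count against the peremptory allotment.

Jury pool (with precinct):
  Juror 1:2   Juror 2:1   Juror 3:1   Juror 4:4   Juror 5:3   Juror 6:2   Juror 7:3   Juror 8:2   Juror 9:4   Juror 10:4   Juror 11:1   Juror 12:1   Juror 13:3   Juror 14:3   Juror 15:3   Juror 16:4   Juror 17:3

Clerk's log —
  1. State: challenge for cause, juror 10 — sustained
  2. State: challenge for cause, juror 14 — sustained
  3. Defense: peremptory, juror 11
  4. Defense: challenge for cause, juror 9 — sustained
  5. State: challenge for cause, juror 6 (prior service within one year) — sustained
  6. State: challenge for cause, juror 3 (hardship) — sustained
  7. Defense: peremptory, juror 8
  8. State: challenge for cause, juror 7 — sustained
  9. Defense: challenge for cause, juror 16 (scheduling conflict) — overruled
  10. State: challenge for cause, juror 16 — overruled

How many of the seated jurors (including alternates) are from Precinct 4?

2

Removed: #3, #6, #7, #8, #9, #10, #11, #14.
Seated (9 incl. alternates): #1, #2, #4, #5, #12, #13, #15, #16, #17.
Of those, in Precinct 4: #4, #16 → 2.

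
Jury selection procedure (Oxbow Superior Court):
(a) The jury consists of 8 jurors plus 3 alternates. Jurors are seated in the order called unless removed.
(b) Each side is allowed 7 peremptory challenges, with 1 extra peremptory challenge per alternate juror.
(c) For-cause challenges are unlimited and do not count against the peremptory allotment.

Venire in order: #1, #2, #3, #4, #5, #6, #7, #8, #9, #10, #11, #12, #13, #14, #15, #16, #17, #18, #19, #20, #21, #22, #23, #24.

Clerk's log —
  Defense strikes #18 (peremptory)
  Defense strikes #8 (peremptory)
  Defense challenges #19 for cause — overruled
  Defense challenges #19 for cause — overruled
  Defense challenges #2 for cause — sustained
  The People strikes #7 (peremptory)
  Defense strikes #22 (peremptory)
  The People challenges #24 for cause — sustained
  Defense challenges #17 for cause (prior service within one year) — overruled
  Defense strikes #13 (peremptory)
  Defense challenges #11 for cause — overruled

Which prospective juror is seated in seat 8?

11

Removed: #2, #7, #8, #13, #18, #22, #24. (#11, #17, #19 stay — for-cause denied.)
Seating in order: seats 1–8 → #1, #3, #4, #5, #6, #9, #10, #11; alternates → #12, #14, #15.
So seat 8 is #11.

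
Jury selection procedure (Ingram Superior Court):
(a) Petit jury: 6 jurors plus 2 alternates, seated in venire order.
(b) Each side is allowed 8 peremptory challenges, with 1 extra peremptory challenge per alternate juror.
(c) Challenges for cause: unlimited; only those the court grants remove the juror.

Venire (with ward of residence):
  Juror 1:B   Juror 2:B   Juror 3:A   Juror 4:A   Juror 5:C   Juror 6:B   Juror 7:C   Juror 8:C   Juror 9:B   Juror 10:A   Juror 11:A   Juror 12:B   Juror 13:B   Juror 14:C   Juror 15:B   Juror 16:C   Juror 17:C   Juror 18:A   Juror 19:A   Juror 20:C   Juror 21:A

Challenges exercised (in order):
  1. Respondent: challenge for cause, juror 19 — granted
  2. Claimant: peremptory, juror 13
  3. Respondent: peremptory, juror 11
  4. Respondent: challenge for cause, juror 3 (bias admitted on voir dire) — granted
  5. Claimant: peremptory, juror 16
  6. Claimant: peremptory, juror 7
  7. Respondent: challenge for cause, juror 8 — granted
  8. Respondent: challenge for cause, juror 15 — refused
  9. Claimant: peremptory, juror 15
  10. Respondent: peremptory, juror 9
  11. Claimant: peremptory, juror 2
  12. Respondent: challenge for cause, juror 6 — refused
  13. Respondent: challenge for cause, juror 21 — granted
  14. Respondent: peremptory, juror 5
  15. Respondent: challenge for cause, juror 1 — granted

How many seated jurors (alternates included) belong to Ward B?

Removed: #1, #2, #3, #5, #7, #8, #9, #11, #13, #15, #16, #19, #21.
Seated (8 incl. alternates): #4, #6, #10, #12, #14, #17, #18, #20.
Of those, in Ward B: #6, #12 → 2.

2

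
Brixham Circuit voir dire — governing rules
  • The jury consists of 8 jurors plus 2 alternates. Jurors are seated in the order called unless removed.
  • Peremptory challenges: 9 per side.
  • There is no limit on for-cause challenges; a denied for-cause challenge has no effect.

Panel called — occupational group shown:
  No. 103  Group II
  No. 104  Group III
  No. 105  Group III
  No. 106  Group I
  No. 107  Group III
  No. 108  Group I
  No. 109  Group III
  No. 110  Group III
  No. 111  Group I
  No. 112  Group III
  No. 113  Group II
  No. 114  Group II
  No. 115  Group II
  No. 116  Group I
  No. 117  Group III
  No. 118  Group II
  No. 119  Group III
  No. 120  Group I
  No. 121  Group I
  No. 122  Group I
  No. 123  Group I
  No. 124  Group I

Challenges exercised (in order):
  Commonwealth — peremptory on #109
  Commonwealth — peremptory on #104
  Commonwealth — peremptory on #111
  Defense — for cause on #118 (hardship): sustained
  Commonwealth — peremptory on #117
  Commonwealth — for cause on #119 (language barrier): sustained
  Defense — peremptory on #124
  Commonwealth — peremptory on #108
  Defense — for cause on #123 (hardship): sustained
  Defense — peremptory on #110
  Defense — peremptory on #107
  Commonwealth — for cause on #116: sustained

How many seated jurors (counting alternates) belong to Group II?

Removed: #104, #107, #108, #109, #110, #111, #116, #117, #118, #119, #123, #124.
Seated (10 incl. alternates): #103, #105, #106, #112, #113, #114, #115, #120, #121, #122.
Of those, in Group II: #103, #113, #114, #115 → 4.

4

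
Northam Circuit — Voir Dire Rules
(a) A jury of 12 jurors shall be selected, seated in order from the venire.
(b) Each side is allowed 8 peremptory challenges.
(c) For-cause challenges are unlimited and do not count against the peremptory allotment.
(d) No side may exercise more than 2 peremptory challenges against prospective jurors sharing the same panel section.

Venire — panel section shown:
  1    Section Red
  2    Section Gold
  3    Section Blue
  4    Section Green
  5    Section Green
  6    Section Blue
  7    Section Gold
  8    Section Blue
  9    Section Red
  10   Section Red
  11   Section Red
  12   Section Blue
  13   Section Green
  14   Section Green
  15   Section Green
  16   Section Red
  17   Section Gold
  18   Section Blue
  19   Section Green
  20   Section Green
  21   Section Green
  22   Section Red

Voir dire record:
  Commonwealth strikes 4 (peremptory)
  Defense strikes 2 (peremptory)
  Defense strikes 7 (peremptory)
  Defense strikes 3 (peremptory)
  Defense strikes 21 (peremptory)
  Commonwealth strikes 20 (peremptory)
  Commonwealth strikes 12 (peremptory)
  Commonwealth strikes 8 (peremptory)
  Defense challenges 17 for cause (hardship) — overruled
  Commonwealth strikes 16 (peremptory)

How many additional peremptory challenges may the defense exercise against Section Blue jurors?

Defense peremptories so far: #2, #7, #3, #21 — 4 of 8 used, 4 left overall.
Against Section Blue: #3 — 1 used; per-section cap 2 leaves 1.
Binding limit: min(4, 1) = 1.

1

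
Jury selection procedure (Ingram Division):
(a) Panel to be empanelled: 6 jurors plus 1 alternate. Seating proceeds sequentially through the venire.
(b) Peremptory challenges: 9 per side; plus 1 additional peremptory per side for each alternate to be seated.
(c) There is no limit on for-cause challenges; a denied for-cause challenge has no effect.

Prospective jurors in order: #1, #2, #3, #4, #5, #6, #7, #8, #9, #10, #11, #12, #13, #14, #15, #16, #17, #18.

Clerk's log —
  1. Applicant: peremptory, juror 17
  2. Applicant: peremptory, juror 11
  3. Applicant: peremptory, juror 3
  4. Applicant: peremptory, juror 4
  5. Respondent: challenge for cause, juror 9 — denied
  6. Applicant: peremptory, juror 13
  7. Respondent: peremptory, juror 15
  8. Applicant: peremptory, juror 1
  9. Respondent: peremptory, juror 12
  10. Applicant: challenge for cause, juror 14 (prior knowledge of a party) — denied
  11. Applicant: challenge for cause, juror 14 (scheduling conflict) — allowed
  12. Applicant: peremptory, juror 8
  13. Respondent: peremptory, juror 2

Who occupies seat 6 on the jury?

16

Removed: #1, #2, #3, #4, #8, #11, #12, #13, #14, #15, #17. (#9 stays — for-cause denied.)
Seating in order: seats 1–6 → #5, #6, #7, #9, #10, #16; alternates → #18.
So seat 6 is #16.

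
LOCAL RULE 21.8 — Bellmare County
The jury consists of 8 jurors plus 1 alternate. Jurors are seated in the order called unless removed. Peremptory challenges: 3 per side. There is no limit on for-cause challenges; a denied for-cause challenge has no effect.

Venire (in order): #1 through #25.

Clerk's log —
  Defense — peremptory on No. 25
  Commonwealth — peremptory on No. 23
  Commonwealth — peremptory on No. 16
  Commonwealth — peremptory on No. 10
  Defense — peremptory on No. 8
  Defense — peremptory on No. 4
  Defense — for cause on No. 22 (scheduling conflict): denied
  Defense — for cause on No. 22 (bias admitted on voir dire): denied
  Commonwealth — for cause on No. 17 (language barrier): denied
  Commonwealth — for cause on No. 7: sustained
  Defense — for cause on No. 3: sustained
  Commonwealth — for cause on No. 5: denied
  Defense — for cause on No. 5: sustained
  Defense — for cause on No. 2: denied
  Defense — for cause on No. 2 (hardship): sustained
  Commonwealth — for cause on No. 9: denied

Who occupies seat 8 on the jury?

Removed: #2, #3, #4, #5, #7, #8, #10, #16, #23, #25. (#9, #17, #22 stay — for-cause denied.)
Seating in order: seats 1–8 → #1, #6, #9, #11, #12, #13, #14, #15; alternates → #17.
So seat 8 is #15.

15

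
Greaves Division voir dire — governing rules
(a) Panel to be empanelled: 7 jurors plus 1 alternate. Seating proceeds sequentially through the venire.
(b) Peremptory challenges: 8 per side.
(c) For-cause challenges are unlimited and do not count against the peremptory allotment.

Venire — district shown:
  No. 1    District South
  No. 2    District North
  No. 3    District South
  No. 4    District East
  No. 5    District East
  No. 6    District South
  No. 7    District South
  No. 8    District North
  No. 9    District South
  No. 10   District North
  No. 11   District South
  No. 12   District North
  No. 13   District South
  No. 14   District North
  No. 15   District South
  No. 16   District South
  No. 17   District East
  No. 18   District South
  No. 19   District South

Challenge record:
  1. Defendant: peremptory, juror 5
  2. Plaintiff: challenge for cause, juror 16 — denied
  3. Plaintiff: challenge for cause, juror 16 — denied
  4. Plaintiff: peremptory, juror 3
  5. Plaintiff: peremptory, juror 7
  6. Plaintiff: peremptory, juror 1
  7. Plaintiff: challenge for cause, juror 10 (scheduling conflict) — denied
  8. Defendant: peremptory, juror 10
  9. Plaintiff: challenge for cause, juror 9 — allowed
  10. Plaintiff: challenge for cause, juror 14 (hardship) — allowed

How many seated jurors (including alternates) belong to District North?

3

Removed: #1, #3, #5, #7, #9, #10, #14.
Seated (8 incl. alternates): #2, #4, #6, #8, #11, #12, #13, #15.
Of those, in District North: #2, #8, #12 → 3.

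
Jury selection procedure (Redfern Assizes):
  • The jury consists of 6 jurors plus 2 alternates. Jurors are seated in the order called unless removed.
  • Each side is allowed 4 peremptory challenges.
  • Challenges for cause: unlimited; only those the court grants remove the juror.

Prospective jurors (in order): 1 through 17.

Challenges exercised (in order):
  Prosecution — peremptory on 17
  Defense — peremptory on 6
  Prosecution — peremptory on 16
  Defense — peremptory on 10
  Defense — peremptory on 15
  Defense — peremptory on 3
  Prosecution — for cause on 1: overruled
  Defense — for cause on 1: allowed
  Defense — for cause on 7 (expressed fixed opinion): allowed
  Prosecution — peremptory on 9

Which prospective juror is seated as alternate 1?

13

Removed: #1, #3, #6, #7, #9, #10, #15, #16, #17.
Seating in order: seats 1–6 → #2, #4, #5, #8, #11, #12; alternates → #13, #14.
So alternate 1 is #13.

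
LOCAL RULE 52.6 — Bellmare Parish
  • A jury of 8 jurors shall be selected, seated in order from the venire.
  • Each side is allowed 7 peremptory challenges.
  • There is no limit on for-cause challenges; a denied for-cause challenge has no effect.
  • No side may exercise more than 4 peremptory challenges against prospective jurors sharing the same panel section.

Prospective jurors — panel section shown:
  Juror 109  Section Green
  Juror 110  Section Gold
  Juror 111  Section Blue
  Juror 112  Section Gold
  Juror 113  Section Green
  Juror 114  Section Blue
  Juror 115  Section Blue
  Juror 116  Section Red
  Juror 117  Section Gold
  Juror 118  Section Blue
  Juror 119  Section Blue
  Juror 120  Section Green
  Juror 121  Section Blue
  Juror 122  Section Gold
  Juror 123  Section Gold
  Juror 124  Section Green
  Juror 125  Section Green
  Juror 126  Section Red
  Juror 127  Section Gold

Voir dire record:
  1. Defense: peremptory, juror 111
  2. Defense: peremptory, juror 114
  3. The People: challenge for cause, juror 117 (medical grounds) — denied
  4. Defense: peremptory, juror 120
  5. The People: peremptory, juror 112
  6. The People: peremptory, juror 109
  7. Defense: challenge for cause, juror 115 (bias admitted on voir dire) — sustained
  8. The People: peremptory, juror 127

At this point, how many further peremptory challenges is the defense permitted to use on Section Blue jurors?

Defense peremptories so far: #111, #114, #120 — 3 of 7 used, 4 left overall.
Against Section Blue: #111, #114 — 2 used; per-section cap 4 leaves 2.
Binding limit: min(4, 2) = 2.

2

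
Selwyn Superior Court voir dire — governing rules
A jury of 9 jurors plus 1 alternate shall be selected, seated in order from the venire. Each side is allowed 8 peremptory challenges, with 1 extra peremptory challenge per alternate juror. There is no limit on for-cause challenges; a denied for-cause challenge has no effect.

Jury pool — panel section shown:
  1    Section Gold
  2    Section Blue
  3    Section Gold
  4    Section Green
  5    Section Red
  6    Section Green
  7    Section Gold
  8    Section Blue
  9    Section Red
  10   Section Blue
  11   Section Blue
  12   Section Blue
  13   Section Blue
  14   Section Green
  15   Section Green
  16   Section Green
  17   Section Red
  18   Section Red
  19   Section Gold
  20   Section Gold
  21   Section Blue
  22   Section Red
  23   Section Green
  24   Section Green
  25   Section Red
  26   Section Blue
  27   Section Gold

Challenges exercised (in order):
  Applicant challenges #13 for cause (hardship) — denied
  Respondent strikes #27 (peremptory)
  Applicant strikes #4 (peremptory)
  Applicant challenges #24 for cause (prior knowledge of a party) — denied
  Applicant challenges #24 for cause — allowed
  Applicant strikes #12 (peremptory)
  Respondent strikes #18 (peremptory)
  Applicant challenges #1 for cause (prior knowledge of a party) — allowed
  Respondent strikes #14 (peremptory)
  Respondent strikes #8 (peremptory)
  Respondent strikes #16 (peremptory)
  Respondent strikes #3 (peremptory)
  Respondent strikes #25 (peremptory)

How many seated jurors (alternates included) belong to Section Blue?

Removed: #1, #3, #4, #8, #12, #14, #16, #18, #24, #25, #27.
Seated (10 incl. alternates): #2, #5, #6, #7, #9, #10, #11, #13, #15, #17.
Of those, in Section Blue: #2, #10, #11, #13 → 4.

4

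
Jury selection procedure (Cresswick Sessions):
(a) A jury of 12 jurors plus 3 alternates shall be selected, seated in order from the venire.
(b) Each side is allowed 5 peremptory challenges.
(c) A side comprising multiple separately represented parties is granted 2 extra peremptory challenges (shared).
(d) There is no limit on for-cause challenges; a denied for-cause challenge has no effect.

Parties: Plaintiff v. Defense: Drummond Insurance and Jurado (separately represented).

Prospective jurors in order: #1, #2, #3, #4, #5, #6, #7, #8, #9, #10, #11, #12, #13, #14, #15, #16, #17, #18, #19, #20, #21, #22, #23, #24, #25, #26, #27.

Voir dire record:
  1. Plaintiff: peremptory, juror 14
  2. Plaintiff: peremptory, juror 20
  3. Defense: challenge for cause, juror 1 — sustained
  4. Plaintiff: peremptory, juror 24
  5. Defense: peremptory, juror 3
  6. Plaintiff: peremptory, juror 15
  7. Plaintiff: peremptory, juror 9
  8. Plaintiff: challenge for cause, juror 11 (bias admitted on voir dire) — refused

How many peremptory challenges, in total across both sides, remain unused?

Plaintiff allotment: 5. Defense allotment: 5 base + 2 multi-party = 7.
Plaintiff peremptories used: #14, #20, #24, #15, #9 — 5 (the for-cause on #11 doesn't count).
Defense peremptories used: #3 — 1 (the for-cause on #1 doesn't count).
Remaining: (5 − 5) + (7 − 1) = 6.

6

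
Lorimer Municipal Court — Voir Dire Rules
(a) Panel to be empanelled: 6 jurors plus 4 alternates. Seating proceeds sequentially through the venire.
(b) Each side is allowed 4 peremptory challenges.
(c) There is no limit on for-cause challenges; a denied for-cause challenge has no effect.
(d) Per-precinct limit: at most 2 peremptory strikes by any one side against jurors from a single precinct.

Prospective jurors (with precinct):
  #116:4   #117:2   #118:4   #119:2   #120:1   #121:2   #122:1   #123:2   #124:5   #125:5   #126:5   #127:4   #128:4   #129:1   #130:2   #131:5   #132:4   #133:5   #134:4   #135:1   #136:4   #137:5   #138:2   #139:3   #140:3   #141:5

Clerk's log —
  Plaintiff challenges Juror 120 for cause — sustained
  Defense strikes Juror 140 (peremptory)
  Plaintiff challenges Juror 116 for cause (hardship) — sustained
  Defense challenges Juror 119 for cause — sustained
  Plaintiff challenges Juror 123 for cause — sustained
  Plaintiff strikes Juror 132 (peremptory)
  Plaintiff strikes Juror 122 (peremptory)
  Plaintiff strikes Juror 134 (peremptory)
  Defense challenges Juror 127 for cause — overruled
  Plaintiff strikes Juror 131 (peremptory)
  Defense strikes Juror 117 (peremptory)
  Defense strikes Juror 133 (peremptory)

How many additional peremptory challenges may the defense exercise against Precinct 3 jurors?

1

Defense peremptories so far: #140, #117, #133 — 3 of 4 used, 1 left overall.
Against Precinct 3: #140 — 1 used; per-precinct cap 2 leaves 1.
Binding limit: min(1, 1) = 1.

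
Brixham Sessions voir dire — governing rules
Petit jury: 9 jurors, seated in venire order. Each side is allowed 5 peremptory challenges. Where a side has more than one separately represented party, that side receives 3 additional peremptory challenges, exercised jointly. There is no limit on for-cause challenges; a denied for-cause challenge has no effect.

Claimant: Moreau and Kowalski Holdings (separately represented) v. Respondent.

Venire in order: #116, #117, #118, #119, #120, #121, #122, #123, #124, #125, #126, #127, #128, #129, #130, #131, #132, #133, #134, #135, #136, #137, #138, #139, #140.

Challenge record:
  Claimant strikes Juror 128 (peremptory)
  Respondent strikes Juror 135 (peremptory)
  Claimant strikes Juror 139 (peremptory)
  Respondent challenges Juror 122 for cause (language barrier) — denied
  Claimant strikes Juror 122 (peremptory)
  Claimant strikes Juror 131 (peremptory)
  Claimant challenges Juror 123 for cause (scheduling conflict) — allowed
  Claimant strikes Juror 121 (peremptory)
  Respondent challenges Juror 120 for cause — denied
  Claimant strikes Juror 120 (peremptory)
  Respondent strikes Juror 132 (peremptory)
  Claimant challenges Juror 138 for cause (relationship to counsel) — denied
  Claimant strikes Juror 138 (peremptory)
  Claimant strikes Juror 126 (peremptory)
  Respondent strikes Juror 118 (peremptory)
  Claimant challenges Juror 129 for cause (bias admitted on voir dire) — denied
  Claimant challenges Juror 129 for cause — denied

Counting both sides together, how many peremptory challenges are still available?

Claimant allotment: 5 base + 3 multi-party = 8. Respondent allotment: 5.
Claimant peremptories used: #128, #139, #122, #131, #121, #120, #138, #126 — 8 (for-cause on #123, #138, #129, #129 don't count).
Respondent peremptories used: #135, #132, #118 — 3 (for-cause on #122, #120 don't count).
Remaining: (8 − 8) + (5 − 3) = 2.

2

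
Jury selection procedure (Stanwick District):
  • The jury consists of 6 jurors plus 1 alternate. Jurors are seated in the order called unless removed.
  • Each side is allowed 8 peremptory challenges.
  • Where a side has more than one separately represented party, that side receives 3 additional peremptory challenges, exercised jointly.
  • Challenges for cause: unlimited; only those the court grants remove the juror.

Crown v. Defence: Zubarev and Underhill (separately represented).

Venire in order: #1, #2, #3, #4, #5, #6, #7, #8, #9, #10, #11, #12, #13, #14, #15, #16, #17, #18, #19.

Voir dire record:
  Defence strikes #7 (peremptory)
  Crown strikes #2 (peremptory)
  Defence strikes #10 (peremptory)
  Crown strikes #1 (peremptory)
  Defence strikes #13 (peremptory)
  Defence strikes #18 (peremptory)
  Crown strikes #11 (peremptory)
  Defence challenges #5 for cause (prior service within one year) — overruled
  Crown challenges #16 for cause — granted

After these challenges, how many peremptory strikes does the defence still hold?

Defence allotment: 8 base + 3 multi-party = 11.
Defence peremptories used: #7, #10, #13, #18 — 4 (the for-cause on #5 doesn't count).
Remaining: 11 − 4 = 7.

7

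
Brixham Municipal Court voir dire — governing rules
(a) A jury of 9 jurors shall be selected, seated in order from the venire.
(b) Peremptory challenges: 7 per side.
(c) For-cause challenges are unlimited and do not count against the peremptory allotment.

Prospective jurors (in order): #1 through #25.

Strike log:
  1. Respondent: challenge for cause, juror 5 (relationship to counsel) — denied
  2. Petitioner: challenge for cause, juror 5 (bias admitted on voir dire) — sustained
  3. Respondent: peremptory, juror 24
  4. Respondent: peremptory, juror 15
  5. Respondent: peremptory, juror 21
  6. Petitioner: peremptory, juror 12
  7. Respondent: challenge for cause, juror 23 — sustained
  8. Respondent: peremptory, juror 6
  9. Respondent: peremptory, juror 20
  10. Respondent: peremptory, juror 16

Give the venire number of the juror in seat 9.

11

Removed: #5, #6, #12, #15, #16, #20, #21, #23, #24.
Seating in order: seats 1–9 → #1, #2, #3, #4, #7, #8, #9, #10, #11.
So seat 9 is #11.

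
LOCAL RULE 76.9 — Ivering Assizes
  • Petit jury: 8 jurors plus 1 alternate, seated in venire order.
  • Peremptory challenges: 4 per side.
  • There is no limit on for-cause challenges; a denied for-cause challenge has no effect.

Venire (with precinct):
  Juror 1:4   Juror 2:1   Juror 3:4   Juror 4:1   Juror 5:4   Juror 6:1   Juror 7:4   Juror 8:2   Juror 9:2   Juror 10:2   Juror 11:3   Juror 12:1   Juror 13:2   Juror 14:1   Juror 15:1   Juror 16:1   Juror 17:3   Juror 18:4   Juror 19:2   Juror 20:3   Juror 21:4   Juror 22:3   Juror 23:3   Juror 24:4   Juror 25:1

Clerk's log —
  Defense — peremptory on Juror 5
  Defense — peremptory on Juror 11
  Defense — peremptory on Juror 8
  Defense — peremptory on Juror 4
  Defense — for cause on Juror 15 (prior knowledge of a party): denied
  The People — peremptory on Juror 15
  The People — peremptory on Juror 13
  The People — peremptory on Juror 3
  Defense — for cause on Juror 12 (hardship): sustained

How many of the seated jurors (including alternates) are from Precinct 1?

Removed: #3, #4, #5, #8, #11, #12, #13, #15.
Seated (9 incl. alternates): #1, #2, #6, #7, #9, #10, #14, #16, #17.
Of those, in Precinct 1: #2, #6, #14, #16 → 4.

4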